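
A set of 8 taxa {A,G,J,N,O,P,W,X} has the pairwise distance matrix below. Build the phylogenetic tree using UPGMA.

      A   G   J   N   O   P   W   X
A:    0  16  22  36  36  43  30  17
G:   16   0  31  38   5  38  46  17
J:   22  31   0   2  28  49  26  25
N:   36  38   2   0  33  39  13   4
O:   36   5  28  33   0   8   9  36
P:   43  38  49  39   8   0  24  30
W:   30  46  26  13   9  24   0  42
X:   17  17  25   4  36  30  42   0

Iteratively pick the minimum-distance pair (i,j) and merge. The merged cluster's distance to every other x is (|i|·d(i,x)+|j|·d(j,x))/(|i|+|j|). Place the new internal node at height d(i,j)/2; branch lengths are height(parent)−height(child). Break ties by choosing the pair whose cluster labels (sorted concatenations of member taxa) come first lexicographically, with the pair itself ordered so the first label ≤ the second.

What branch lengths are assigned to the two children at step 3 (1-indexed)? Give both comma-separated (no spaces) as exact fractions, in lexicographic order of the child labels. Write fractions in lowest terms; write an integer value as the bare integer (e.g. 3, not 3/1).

25/4,29/4

step 1: merge (J,N) at d=2; branch lengths J→1, N→1; new cluster JN
  updated: d(A,JN)=29, d(G,JN)=69/2, d(JN,O)=61/2, d(JN,P)=44, d(JN,W)=39/2, d(JN,X)=29/2
step 2: merge (G,O) at d=5; branch lengths G→5/2, O→5/2; new cluster GO
  updated: d(A,GO)=26, d(GO,JN)=65/2, d(GO,P)=23, d(GO,W)=55/2, d(GO,X)=53/2
step 3: merge (JN,X) at d=29/2; branch lengths JN→25/4, X→29/4; new cluster JNX
  updated: d(A,JNX)=25, d(GO,JNX)=61/2, d(JNX,P)=118/3, d(JNX,W)=27
step 4: merge (GO,P) at d=23; branch lengths GO→9, P→23/2; new cluster GOP
  updated: d(A,GOP)=95/3, d(GOP,JNX)=301/9, d(GOP,W)=79/3
step 5: merge (A,JNX) at d=25; branch lengths A→25/2, JNX→21/4; new cluster AJNX
  updated: d(AJNX,GOP)=33, d(AJNX,W)=111/4
step 6: merge (GOP,W) at d=79/3; branch lengths GOP→5/3, W→79/6; new cluster GOPW
  updated: d(AJNX,GOPW)=507/16
step 7: merge (AJNX,GOPW) at d=507/16; branch lengths AJNX→107/32, GOPW→257/96; new cluster AGJNOPWX
final tree: ((A:25/2,((J:1,N:1):25/4,X:29/4):21/4):107/32,(((G:5/2,O:5/2):9,P:23/2):5/3,W:79/6):257/96)
total length: 3821/48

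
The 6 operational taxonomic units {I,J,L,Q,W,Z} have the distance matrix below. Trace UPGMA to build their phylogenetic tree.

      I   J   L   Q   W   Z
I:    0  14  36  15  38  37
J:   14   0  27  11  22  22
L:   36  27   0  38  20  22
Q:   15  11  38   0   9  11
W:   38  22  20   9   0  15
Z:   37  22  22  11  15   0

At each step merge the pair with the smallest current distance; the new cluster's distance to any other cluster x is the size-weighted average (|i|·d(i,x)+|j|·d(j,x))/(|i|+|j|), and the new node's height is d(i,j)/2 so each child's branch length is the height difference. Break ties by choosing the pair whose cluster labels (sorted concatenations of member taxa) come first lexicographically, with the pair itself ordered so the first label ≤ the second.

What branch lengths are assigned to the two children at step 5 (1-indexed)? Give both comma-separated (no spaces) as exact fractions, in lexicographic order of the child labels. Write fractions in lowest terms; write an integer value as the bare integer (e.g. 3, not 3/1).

1. join Q+W (d=9) ⇒ QW; edges |Q|=9/2, |W|=9/2
  updated: d(I,QW)=53/2, d(J,QW)=33/2, d(L,QW)=29, d(QW,Z)=13
2. join QW+Z (d=13) ⇒ QWZ; edges |QW|=2, |Z|=13/2
  updated: d(I,QWZ)=30, d(J,QWZ)=55/3, d(L,QWZ)=80/3
3. join I+J (d=14) ⇒ IJ; edges |I|=7, |J|=7
  updated: d(IJ,L)=63/2, d(IJ,QWZ)=145/6
4. join IJ+QWZ (d=145/6) ⇒ IJQWZ; edges |IJ|=61/12, |QWZ|=67/12
  updated: d(IJQWZ,L)=143/5
5. join IJQWZ+L (d=143/5) ⇒ IJLQWZ; edges |IJQWZ|=133/60, |L|=143/10
final tree: (((I:7,J:7):61/12,((Q:9/2,W:9/2):2,Z:13/2):67/12):133/60,L:143/10)
total length: 3521/60

133/60,143/10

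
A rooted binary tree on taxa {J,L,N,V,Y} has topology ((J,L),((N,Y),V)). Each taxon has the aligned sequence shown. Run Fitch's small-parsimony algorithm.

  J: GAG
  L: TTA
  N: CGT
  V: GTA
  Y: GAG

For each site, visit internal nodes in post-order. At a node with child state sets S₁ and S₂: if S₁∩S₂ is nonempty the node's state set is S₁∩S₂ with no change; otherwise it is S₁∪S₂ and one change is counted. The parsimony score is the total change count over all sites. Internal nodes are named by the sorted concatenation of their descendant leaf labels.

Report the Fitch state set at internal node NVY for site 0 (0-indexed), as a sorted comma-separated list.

G

site 0, node JL: J={G} ∪ L={T} → {G,T} (+1)
site 0, node NY: N={C} ∪ Y={G} → {C,G} (+1)
site 0, node NVY: NY={C,G} ∩ V={G} → {G} (+0)
site 0, node JLNVY: JL={G,T} ∩ NVY={G} → {G} (+0)
site 1, node JL: J={A} ∪ L={T} → {A,T} (+1)
site 1, node NY: N={G} ∪ Y={A} → {A,G} (+1)
site 1, node NVY: NY={A,G} ∪ V={T} → {A,G,T} (+1)
site 1, node JLNVY: JL={A,T} ∩ NVY={A,G,T} → {A,T} (+0)
site 2, node JL: J={G} ∪ L={A} → {A,G} (+1)
site 2, node NY: N={T} ∪ Y={G} → {G,T} (+1)
site 2, node NVY: NY={G,T} ∪ V={A} → {A,G,T} (+1)
site 2, node JLNVY: JL={A,G} ∩ NVY={A,G,T} → {A,G} (+0)
per-site changes: [2, 3, 3]; total = 8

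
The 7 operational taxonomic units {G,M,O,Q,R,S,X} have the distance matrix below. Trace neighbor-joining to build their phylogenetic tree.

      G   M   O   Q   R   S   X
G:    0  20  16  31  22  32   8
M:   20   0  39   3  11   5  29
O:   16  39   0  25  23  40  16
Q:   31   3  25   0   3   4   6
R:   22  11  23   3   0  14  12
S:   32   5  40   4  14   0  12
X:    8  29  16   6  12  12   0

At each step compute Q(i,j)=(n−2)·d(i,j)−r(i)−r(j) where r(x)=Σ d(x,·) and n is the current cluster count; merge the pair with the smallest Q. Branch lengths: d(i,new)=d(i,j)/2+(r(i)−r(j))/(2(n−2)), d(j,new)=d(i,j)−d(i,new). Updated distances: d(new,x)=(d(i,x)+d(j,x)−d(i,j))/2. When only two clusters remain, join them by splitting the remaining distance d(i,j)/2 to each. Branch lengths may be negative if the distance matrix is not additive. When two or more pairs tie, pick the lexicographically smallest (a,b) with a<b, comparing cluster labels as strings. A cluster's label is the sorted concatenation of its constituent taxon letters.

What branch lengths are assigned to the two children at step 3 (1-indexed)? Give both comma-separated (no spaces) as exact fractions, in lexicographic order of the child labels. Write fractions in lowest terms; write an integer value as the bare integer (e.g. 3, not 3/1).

29/3,19/12

1. join G+O (d=16, Q=-208) ⇒ GO; edges |G|=5, |O|=11
  updated: d(GO,M)=43/2, d(GO,Q)=20, d(GO,R)=29/2, d(GO,S)=28, d(GO,X)=4
2. join GO+X (d=4, Q=-135) ⇒ GOX; edges |GO|=41/8, |X|=-9/8
  updated: d(GOX,M)=93/4, d(GOX,Q)=11, d(GOX,R)=45/4, d(GOX,S)=18
3. join GOX+R (d=45/4, Q=-69) ⇒ GORX; edges |GOX|=29/3, |R|=19/12
  updated: d(GORX,M)=23/2, d(GORX,Q)=11/8, d(GORX,S)=83/8
4. join GORX+Q (d=11/8, Q=-231/8) ⇒ GOQRX; edges |GORX|=141/32, |Q|=-97/32
  updated: d(GOQRX,M)=105/16, d(GOQRX,S)=13/2
5. join GOQRX+M (d=105/16, Q=-289/16) ⇒ GMOQRX; edges |GOQRX|=129/32, |M|=81/32
  updated: d(GMOQRX,S)=79/32
6. join GMOQRX+S (d=79/32) ⇒ GMOQRSX; edges |GMOQRX|=79/64, |S|=79/64
final tree: ((((((G:5,O:11):41/8,X:-9/8):29/3,R:19/12):141/32,Q:-97/32):129/32,M:81/32):79/64,S:79/64)
total length: 1333/32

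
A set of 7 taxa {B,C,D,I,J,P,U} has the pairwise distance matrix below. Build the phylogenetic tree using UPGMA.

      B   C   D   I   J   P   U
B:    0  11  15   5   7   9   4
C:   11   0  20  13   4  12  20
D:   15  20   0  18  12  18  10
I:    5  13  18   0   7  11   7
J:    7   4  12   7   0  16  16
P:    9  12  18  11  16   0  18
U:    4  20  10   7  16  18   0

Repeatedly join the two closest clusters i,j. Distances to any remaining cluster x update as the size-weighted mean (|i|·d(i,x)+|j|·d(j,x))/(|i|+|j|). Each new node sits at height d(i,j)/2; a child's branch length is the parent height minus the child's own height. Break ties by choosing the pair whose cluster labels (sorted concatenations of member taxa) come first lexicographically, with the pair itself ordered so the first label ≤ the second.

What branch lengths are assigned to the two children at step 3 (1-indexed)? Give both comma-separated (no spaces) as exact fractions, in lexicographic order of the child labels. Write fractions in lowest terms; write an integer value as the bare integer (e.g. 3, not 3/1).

1,3

iteration 1: select B,U (d=4); attach at lengths (2, 2); label the merged cluster BU
  updated: d(BU,C)=31/2, d(BU,D)=25/2, d(BU,I)=6, d(BU,J)=23/2, d(BU,P)=27/2
iteration 2: select C,J (d=4); attach at lengths (2, 2); label the merged cluster CJ
  updated: d(BU,CJ)=27/2, d(CJ,D)=16, d(CJ,I)=10, d(CJ,P)=14
iteration 3: select BU,I (d=6); attach at lengths (1, 3); label the merged cluster BIU
  updated: d(BIU,CJ)=37/3, d(BIU,D)=43/3, d(BIU,P)=38/3
iteration 4: select BIU,CJ (d=37/3); attach at lengths (19/6, 25/6); label the merged cluster BCIJU
  updated: d(BCIJU,D)=15, d(BCIJU,P)=66/5
iteration 5: select BCIJU,P (d=66/5); attach at lengths (13/30, 33/5); label the merged cluster BCIJPU
  updated: d(BCIJPU,D)=31/2
iteration 6: select BCIJPU,D (d=31/2); attach at lengths (23/20, 31/4); label the merged cluster BCDIJPU
final tree: (((((B:2,U:2):1,I:3):19/6,(C:2,J:2):25/6):13/30,P:33/5):23/20,D:31/4)
total length: 529/15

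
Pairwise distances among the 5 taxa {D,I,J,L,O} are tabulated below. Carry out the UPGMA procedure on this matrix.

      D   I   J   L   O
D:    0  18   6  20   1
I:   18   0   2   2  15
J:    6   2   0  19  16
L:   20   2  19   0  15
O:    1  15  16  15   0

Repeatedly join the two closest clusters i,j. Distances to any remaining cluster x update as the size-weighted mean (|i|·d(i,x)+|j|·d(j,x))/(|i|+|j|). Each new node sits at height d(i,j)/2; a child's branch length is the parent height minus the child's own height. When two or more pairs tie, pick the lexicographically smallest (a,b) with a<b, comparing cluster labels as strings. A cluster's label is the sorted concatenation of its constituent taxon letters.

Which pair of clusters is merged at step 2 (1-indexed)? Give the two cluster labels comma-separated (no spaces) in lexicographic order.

I,J

iteration 1: select D,O (d=1); attach at lengths (1/2, 1/2); label the merged cluster DO
  updated: d(DO,I)=33/2, d(DO,J)=11, d(DO,L)=35/2
iteration 2: select I,J (d=2); attach at lengths (1, 1); label the merged cluster IJ
  updated: d(DO,IJ)=55/4, d(IJ,L)=21/2
iteration 3: select IJ,L (d=21/2); attach at lengths (17/4, 21/4); label the merged cluster IJL
  updated: d(DO,IJL)=15
iteration 4: select DO,IJL (d=15); attach at lengths (7, 9/4); label the merged cluster DIJLO
final tree: ((D:1/2,O:1/2):7,((I:1,J:1):17/4,L:21/4):9/4)
total length: 87/4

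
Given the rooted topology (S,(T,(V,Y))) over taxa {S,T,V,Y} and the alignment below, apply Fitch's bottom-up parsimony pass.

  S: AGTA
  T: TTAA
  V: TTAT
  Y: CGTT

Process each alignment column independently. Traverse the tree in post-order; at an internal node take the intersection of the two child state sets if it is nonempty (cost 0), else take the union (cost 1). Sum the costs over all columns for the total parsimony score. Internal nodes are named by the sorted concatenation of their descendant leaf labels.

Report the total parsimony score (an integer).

7

[col 0] VY: children V:{T}, Y:{C} ∪→ {C,T}; cost 1
[col 0] TVY: children T:{T}, VY:{C,T} ∩→ {T}; cost 0
[col 0] STVY: children S:{A}, TVY:{T} ∪→ {A,T}; cost 1
[col 1] VY: children V:{T}, Y:{G} ∪→ {G,T}; cost 1
[col 1] TVY: children T:{T}, VY:{G,T} ∩→ {T}; cost 0
[col 1] STVY: children S:{G}, TVY:{T} ∪→ {G,T}; cost 1
[col 2] VY: children V:{A}, Y:{T} ∪→ {A,T}; cost 1
[col 2] TVY: children T:{A}, VY:{A,T} ∩→ {A}; cost 0
[col 2] STVY: children S:{T}, TVY:{A} ∪→ {A,T}; cost 1
[col 3] VY: children V:{T}, Y:{T} ∩→ {T}; cost 0
[col 3] TVY: children T:{A}, VY:{T} ∪→ {A,T}; cost 1
[col 3] STVY: children S:{A}, TVY:{A,T} ∩→ {A}; cost 0
per-site changes: [2, 2, 2, 1]; total = 7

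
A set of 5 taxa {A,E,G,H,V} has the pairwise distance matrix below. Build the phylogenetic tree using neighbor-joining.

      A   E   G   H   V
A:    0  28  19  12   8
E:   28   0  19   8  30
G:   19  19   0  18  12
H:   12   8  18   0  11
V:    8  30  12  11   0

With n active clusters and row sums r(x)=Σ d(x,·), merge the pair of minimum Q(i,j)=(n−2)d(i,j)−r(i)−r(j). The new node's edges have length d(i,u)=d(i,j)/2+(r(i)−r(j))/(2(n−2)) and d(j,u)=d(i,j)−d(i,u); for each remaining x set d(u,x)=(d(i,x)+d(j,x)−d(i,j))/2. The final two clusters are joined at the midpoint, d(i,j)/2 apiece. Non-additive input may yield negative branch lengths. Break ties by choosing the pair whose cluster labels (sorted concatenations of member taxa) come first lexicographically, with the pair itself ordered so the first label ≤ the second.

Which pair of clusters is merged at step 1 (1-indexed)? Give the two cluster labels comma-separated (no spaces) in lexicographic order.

E,H

1. join E+H (d=8, Q=-110) ⇒ EH; edges |E|=10, |H|=-2
  updated: d(A,EH)=16, d(EH,G)=29/2, d(EH,V)=33/2
2. join A+V (d=8, Q=-127/2) ⇒ AV; edges |A|=45/8, |V|=19/8
  updated: d(AV,EH)=49/4, d(AV,G)=23/2
3. join AV+EH (d=49/4, Q=-153/4) ⇒ AEHV; edges |AV|=37/8, |EH|=61/8
  updated: d(AEHV,G)=55/8
4. join AEHV+G (d=55/8) ⇒ AEGHV; edges |AEHV|=55/16, |G|=55/16
final tree: (((A:45/8,V:19/8):37/8,(E:10,H:-2):61/8):55/16,G:55/16)
total length: 281/8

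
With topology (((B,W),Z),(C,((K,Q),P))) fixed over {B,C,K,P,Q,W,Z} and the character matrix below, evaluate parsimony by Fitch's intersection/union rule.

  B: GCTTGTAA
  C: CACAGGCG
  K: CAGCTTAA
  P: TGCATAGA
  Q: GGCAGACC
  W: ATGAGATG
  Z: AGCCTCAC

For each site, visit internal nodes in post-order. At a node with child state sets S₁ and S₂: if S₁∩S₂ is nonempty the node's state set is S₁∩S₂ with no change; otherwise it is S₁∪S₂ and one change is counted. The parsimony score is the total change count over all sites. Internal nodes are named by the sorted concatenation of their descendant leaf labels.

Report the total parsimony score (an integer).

[col 0] BW: children B:{G}, W:{A} ∪→ {A,G}; cost 1
[col 0] BWZ: children BW:{A,G}, Z:{A} ∩→ {A}; cost 0
[col 0] KQ: children K:{C}, Q:{G} ∪→ {C,G}; cost 1
[col 0] KPQ: children KQ:{C,G}, P:{T} ∪→ {C,G,T}; cost 1
[col 0] CKPQ: children C:{C}, KPQ:{C,G,T} ∩→ {C}; cost 0
[col 0] BCKPQWZ: children BWZ:{A}, CKPQ:{C} ∪→ {A,C}; cost 1
[col 1] BW: children B:{C}, W:{T} ∪→ {C,T}; cost 1
[col 1] BWZ: children BW:{C,T}, Z:{G} ∪→ {C,G,T}; cost 1
[col 1] KQ: children K:{A}, Q:{G} ∪→ {A,G}; cost 1
[col 1] KPQ: children KQ:{A,G}, P:{G} ∩→ {G}; cost 0
[col 1] CKPQ: children C:{A}, KPQ:{G} ∪→ {A,G}; cost 1
[col 1] BCKPQWZ: children BWZ:{C,G,T}, CKPQ:{A,G} ∩→ {G}; cost 0
[col 2] BW: children B:{T}, W:{G} ∪→ {G,T}; cost 1
[col 2] BWZ: children BW:{G,T}, Z:{C} ∪→ {C,G,T}; cost 1
[col 2] KQ: children K:{G}, Q:{C} ∪→ {C,G}; cost 1
[col 2] KPQ: children KQ:{C,G}, P:{C} ∩→ {C}; cost 0
[col 2] CKPQ: children C:{C}, KPQ:{C} ∩→ {C}; cost 0
[col 2] BCKPQWZ: children BWZ:{C,G,T}, CKPQ:{C} ∩→ {C}; cost 0
[col 3] BW: children B:{T}, W:{A} ∪→ {A,T}; cost 1
[col 3] BWZ: children BW:{A,T}, Z:{C} ∪→ {A,C,T}; cost 1
[col 3] KQ: children K:{C}, Q:{A} ∪→ {A,C}; cost 1
[col 3] KPQ: children KQ:{A,C}, P:{A} ∩→ {A}; cost 0
[col 3] CKPQ: children C:{A}, KPQ:{A} ∩→ {A}; cost 0
[col 3] BCKPQWZ: children BWZ:{A,C,T}, CKPQ:{A} ∩→ {A}; cost 0
[col 4] BW: children B:{G}, W:{G} ∩→ {G}; cost 0
[col 4] BWZ: children BW:{G}, Z:{T} ∪→ {G,T}; cost 1
[col 4] KQ: children K:{T}, Q:{G} ∪→ {G,T}; cost 1
[col 4] KPQ: children KQ:{G,T}, P:{T} ∩→ {T}; cost 0
[col 4] CKPQ: children C:{G}, KPQ:{T} ∪→ {G,T}; cost 1
[col 4] BCKPQWZ: children BWZ:{G,T}, CKPQ:{G,T} ∩→ {G,T}; cost 0
[col 5] BW: children B:{T}, W:{A} ∪→ {A,T}; cost 1
[col 5] BWZ: children BW:{A,T}, Z:{C} ∪→ {A,C,T}; cost 1
[col 5] KQ: children K:{T}, Q:{A} ∪→ {A,T}; cost 1
[col 5] KPQ: children KQ:{A,T}, P:{A} ∩→ {A}; cost 0
[col 5] CKPQ: children C:{G}, KPQ:{A} ∪→ {A,G}; cost 1
[col 5] BCKPQWZ: children BWZ:{A,C,T}, CKPQ:{A,G} ∩→ {A}; cost 0
[col 6] BW: children B:{A}, W:{T} ∪→ {A,T}; cost 1
[col 6] BWZ: children BW:{A,T}, Z:{A} ∩→ {A}; cost 0
[col 6] KQ: children K:{A}, Q:{C} ∪→ {A,C}; cost 1
[col 6] KPQ: children KQ:{A,C}, P:{G} ∪→ {A,C,G}; cost 1
[col 6] CKPQ: children C:{C}, KPQ:{A,C,G} ∩→ {C}; cost 0
[col 6] BCKPQWZ: children BWZ:{A}, CKPQ:{C} ∪→ {A,C}; cost 1
[col 7] BW: children B:{A}, W:{G} ∪→ {A,G}; cost 1
[col 7] BWZ: children BW:{A,G}, Z:{C} ∪→ {A,C,G}; cost 1
[col 7] KQ: children K:{A}, Q:{C} ∪→ {A,C}; cost 1
[col 7] KPQ: children KQ:{A,C}, P:{A} ∩→ {A}; cost 0
[col 7] CKPQ: children C:{G}, KPQ:{A} ∪→ {A,G}; cost 1
[col 7] BCKPQWZ: children BWZ:{A,C,G}, CKPQ:{A,G} ∩→ {A,G}; cost 0
per-site changes: [4, 4, 3, 3, 3, 4, 4, 4]; total = 29

29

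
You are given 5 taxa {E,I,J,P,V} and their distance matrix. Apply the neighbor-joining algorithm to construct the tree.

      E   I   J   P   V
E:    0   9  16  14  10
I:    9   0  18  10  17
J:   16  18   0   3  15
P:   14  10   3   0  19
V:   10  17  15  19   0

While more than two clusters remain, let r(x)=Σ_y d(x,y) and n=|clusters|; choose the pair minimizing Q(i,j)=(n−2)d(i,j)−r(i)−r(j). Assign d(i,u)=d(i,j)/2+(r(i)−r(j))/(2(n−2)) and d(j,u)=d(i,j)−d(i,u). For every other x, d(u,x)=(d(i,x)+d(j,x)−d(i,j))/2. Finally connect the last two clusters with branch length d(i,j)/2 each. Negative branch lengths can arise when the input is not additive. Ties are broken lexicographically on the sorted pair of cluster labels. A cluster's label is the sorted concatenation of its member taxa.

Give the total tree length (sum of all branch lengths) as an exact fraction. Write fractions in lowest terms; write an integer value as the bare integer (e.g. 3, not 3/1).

iteration 1: select J,P (d=3, Q=-89); attach at lengths (5/2, 1/2); label the merged cluster JP
  updated: d(E,JP)=27/2, d(I,JP)=25/2, d(JP,V)=31/2
iteration 2: select E,V (d=10, Q=-55); attach at lengths (5/2, 15/2); label the merged cluster EV
  updated: d(EV,I)=8, d(EV,JP)=19/2
iteration 3: select EV,I (d=8, Q=-30); attach at lengths (5/2, 11/2); label the merged cluster EIV
  updated: d(EIV,JP)=7
iteration 4: select EIV,JP (d=7); attach at lengths (7/2, 7/2); label the merged cluster EIJPV
final tree: (((E:5/2,V:15/2):5/2,I:11/2):7/2,(J:5/2,P:1/2):7/2)
total length: 28

28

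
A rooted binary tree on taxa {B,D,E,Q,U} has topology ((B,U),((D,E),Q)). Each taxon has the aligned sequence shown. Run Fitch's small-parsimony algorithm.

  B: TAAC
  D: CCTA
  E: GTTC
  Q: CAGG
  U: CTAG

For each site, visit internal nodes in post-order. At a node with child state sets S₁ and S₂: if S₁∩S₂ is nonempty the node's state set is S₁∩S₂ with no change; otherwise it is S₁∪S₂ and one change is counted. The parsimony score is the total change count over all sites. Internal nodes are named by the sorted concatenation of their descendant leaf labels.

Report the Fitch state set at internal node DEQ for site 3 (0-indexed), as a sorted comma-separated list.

BU@0: {T} ∪ {C} = {C,T} (union, +1)
DE@0: {C} ∪ {G} = {C,G} (union, +1)
DEQ@0: {C,G} ∩ {C} = {C} (intersection, +0)
BDEQU@0: {C,T} ∩ {C} = {C} (intersection, +0)
BU@1: {A} ∪ {T} = {A,T} (union, +1)
DE@1: {C} ∪ {T} = {C,T} (union, +1)
DEQ@1: {C,T} ∪ {A} = {A,C,T} (union, +1)
BDEQU@1: {A,T} ∩ {A,C,T} = {A,T} (intersection, +0)
BU@2: {A} ∩ {A} = {A} (intersection, +0)
DE@2: {T} ∩ {T} = {T} (intersection, +0)
DEQ@2: {T} ∪ {G} = {G,T} (union, +1)
BDEQU@2: {A} ∪ {G,T} = {A,G,T} (union, +1)
BU@3: {C} ∪ {G} = {C,G} (union, +1)
DE@3: {A} ∪ {C} = {A,C} (union, +1)
DEQ@3: {A,C} ∪ {G} = {A,C,G} (union, +1)
BDEQU@3: {C,G} ∩ {A,C,G} = {C,G} (intersection, +0)
per-site changes: [2, 3, 2, 3]; total = 10

A,C,G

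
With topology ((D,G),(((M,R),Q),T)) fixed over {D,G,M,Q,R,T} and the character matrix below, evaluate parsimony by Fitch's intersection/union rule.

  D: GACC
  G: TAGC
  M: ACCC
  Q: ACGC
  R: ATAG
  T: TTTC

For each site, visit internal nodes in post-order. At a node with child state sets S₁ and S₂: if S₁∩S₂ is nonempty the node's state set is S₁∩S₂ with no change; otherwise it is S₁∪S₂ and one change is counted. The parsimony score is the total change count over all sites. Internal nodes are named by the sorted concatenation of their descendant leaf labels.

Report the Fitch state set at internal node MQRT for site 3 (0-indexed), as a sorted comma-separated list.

[col 0] DG: children D:{G}, G:{T} ∪→ {G,T}; cost 1
[col 0] MR: children M:{A}, R:{A} ∩→ {A}; cost 0
[col 0] MQR: children MR:{A}, Q:{A} ∩→ {A}; cost 0
[col 0] MQRT: children MQR:{A}, T:{T} ∪→ {A,T}; cost 1
[col 0] DGMQRT: children DG:{G,T}, MQRT:{A,T} ∩→ {T}; cost 0
[col 1] DG: children D:{A}, G:{A} ∩→ {A}; cost 0
[col 1] MR: children M:{C}, R:{T} ∪→ {C,T}; cost 1
[col 1] MQR: children MR:{C,T}, Q:{C} ∩→ {C}; cost 0
[col 1] MQRT: children MQR:{C}, T:{T} ∪→ {C,T}; cost 1
[col 1] DGMQRT: children DG:{A}, MQRT:{C,T} ∪→ {A,C,T}; cost 1
[col 2] DG: children D:{C}, G:{G} ∪→ {C,G}; cost 1
[col 2] MR: children M:{C}, R:{A} ∪→ {A,C}; cost 1
[col 2] MQR: children MR:{A,C}, Q:{G} ∪→ {A,C,G}; cost 1
[col 2] MQRT: children MQR:{A,C,G}, T:{T} ∪→ {A,C,G,T}; cost 1
[col 2] DGMQRT: children DG:{C,G}, MQRT:{A,C,G,T} ∩→ {C,G}; cost 0
[col 3] DG: children D:{C}, G:{C} ∩→ {C}; cost 0
[col 3] MR: children M:{C}, R:{G} ∪→ {C,G}; cost 1
[col 3] MQR: children MR:{C,G}, Q:{C} ∩→ {C}; cost 0
[col 3] MQRT: children MQR:{C}, T:{C} ∩→ {C}; cost 0
[col 3] DGMQRT: children DG:{C}, MQRT:{C} ∩→ {C}; cost 0
per-site changes: [2, 3, 4, 1]; total = 10

C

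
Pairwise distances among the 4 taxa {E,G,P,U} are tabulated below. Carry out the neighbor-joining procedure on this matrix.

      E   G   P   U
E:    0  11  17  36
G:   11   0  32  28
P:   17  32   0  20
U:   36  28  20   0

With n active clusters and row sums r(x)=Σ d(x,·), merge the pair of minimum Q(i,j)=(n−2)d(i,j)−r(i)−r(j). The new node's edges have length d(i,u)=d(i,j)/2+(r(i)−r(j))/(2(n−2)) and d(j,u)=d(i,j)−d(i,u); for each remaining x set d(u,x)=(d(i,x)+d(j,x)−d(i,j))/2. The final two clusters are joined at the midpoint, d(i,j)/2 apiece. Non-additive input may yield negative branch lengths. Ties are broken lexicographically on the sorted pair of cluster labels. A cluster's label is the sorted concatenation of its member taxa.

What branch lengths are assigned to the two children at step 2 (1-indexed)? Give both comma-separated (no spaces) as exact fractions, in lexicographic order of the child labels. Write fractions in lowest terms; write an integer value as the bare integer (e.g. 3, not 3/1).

51/4,25/4

1. join E+G (d=11, Q=-113) ⇒ EG; edges |E|=15/4, |G|=29/4
  updated: d(EG,P)=19, d(EG,U)=53/2
2. join EG+P (d=19, Q=-131/2) ⇒ EGP; edges |EG|=51/4, |P|=25/4
  updated: d(EGP,U)=55/4
3. join EGP+U (d=55/4) ⇒ EGPU; edges |EGP|=55/8, |U|=55/8
final tree: (((E:15/4,G:29/4):51/4,P:25/4):55/8,U:55/8)
total length: 175/4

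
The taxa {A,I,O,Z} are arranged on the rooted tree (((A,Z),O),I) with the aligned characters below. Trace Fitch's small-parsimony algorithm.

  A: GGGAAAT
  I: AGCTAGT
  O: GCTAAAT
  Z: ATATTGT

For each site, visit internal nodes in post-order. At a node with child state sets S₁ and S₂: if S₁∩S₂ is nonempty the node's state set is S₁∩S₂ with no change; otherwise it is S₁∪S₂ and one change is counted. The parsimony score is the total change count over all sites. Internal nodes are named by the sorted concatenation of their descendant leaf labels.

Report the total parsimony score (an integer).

12

site 0, node AZ: A={G} ∪ Z={A} → {A,G} (+1)
site 0, node AOZ: AZ={A,G} ∩ O={G} → {G} (+0)
site 0, node AIOZ: AOZ={G} ∪ I={A} → {A,G} (+1)
site 1, node AZ: A={G} ∪ Z={T} → {G,T} (+1)
site 1, node AOZ: AZ={G,T} ∪ O={C} → {C,G,T} (+1)
site 1, node AIOZ: AOZ={C,G,T} ∩ I={G} → {G} (+0)
site 2, node AZ: A={G} ∪ Z={A} → {A,G} (+1)
site 2, node AOZ: AZ={A,G} ∪ O={T} → {A,G,T} (+1)
site 2, node AIOZ: AOZ={A,G,T} ∪ I={C} → {A,C,G,T} (+1)
site 3, node AZ: A={A} ∪ Z={T} → {A,T} (+1)
site 3, node AOZ: AZ={A,T} ∩ O={A} → {A} (+0)
site 3, node AIOZ: AOZ={A} ∪ I={T} → {A,T} (+1)
site 4, node AZ: A={A} ∪ Z={T} → {A,T} (+1)
site 4, node AOZ: AZ={A,T} ∩ O={A} → {A} (+0)
site 4, node AIOZ: AOZ={A} ∩ I={A} → {A} (+0)
site 5, node AZ: A={A} ∪ Z={G} → {A,G} (+1)
site 5, node AOZ: AZ={A,G} ∩ O={A} → {A} (+0)
site 5, node AIOZ: AOZ={A} ∪ I={G} → {A,G} (+1)
site 6, node AZ: A={T} ∩ Z={T} → {T} (+0)
site 6, node AOZ: AZ={T} ∩ O={T} → {T} (+0)
site 6, node AIOZ: AOZ={T} ∩ I={T} → {T} (+0)
per-site changes: [2, 2, 3, 2, 1, 2, 0]; total = 12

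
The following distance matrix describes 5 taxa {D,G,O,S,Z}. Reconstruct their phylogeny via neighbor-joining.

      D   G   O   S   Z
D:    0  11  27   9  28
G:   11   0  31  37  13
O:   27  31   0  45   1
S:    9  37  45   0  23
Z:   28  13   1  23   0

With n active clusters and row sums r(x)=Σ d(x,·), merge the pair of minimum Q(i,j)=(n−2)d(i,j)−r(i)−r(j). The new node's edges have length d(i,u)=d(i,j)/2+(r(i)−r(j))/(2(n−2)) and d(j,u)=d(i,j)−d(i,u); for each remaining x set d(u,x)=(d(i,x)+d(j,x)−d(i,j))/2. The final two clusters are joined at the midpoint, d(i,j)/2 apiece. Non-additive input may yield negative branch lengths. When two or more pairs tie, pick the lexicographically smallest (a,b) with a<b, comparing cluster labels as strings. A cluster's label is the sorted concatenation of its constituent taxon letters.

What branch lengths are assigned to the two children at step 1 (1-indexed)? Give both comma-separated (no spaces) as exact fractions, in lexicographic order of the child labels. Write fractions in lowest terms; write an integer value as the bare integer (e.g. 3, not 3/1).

step 1: merge (O,Z) at d=1, Q=-166; branch lengths O→7, Z→-6; new cluster OZ
  updated: d(D,OZ)=27, d(G,OZ)=43/2, d(OZ,S)=67/2
step 2: merge (D,S) at d=9, Q=-217/2; branch lengths D→-29/8, S→101/8; new cluster DS
  updated: d(DS,G)=39/2, d(DS,OZ)=103/4
step 3: merge (DS,G) at d=39/2, Q=-267/4; branch lengths DS→95/8, G→61/8; new cluster DGS
  updated: d(DGS,OZ)=111/8
step 4: merge (DGS,OZ) at d=111/8; branch lengths DGS→111/16, OZ→111/16; new cluster DGOSZ
final tree: (((D:-29/8,S:101/8):95/8,G:61/8):111/16,(O:7,Z:-6):111/16)
total length: 347/8

7,-6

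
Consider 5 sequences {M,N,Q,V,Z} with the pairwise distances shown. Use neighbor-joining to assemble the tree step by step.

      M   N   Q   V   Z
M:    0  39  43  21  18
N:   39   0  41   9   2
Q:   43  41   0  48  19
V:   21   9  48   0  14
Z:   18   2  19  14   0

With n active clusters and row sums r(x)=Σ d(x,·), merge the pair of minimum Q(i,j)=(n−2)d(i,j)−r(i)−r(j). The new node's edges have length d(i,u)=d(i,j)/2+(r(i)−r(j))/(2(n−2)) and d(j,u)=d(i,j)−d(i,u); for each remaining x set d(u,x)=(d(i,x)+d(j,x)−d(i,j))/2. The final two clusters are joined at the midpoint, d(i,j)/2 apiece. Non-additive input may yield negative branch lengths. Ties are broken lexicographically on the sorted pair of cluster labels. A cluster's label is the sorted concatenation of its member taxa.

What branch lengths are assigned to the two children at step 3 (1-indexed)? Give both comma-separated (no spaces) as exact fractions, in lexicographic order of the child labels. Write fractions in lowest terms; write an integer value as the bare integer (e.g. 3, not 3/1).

step 1: merge (N,V) at d=9, Q=-156; branch lengths N→13/3, V→14/3; new cluster NV
  updated: d(M,NV)=51/2, d(NV,Q)=40, d(NV,Z)=7/2
step 2: merge (M,NV) at d=51/2, Q=-209/2; branch lengths M→137/8, NV→67/8; new cluster MNV
  updated: d(MNV,Q)=115/4, d(MNV,Z)=-2
step 3: merge (MNV,Q) at d=115/4, Q=-183/4; branch lengths MNV→31/8, Q→199/8; new cluster MNQV
  updated: d(MNQV,Z)=-47/8
step 4: merge (MNQV,Z) at d=-47/8; branch lengths MNQV→-47/16, Z→-47/16; new cluster MNQVZ
final tree: (((M:137/8,(N:13/3,V:14/3):67/8):31/8,Q:199/8):-47/16,Z:-47/16)
total length: 459/8

31/8,199/8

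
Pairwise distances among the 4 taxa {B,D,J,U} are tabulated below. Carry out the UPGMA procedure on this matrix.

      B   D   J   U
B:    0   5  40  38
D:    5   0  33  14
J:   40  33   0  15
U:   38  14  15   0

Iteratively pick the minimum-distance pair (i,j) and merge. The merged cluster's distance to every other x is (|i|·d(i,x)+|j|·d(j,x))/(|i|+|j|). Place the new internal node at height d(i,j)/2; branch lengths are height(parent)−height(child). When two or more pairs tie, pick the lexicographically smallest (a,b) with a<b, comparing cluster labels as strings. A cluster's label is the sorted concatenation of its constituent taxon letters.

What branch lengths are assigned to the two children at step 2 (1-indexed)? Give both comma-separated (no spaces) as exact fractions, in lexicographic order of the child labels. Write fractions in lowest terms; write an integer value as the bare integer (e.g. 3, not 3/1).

1. join B+D (d=5) ⇒ BD; edges |B|=5/2, |D|=5/2
  updated: d(BD,J)=73/2, d(BD,U)=26
2. join J+U (d=15) ⇒ JU; edges |J|=15/2, |U|=15/2
  updated: d(BD,JU)=125/4
3. join BD+JU (d=125/4) ⇒ BDJU; edges |BD|=105/8, |JU|=65/8
final tree: ((B:5/2,D:5/2):105/8,(J:15/2,U:15/2):65/8)
total length: 165/4

15/2,15/2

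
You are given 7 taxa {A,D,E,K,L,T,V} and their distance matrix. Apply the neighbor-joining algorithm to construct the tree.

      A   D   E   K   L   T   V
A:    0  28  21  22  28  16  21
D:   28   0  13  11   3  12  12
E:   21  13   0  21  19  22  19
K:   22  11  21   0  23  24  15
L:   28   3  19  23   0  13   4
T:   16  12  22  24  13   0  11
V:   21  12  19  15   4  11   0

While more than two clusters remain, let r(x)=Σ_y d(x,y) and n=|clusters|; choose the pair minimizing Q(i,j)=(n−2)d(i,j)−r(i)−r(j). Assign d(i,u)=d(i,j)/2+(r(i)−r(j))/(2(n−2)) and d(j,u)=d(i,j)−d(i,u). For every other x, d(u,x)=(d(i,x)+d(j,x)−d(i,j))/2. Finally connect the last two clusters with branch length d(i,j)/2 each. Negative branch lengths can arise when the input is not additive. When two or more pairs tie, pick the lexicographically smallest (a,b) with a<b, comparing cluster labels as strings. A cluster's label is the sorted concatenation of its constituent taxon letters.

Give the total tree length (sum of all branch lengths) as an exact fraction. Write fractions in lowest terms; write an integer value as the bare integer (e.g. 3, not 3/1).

1657/32

step 1: merge (A,T) at d=16, Q=-154; branch lengths A→59/5, T→21/5; new cluster AT
  updated: d(AT,D)=12, d(AT,E)=27/2, d(AT,K)=15, d(AT,L)=25/2, d(AT,V)=8
step 2: merge (L,V) at d=4, Q=-207/2; branch lengths L→39/16, V→25/16; new cluster LV
  updated: d(AT,LV)=33/4, d(D,LV)=11/2, d(E,LV)=17, d(K,LV)=17
step 3: merge (AT,E) at d=27/2, Q=-291/4; branch lengths AT→33/8, E→75/8; new cluster AET
  updated: d(AET,D)=23/4, d(AET,K)=45/4, d(AET,LV)=47/8
step 4: merge (AET,K) at d=45/4, Q=-317/8; branch lengths AET→49/32, K→311/32; new cluster AEKT
  updated: d(AEKT,D)=11/4, d(AEKT,LV)=93/16
step 5: merge (AEKT,D) at d=11/4, Q=-225/16; branch lengths AEKT→49/32, D→39/32; new cluster ADEKT
  updated: d(ADEKT,LV)=137/32
step 6: merge (ADEKT,LV) at d=137/32; branch lengths ADEKT→137/64, LV→137/64; new cluster ADEKLTV
final tree: (((((A:59/5,T:21/5):33/8,E:75/8):49/32,K:311/32):49/32,D:39/32):137/64,(L:39/16,V:25/16):137/64)
total length: 1657/32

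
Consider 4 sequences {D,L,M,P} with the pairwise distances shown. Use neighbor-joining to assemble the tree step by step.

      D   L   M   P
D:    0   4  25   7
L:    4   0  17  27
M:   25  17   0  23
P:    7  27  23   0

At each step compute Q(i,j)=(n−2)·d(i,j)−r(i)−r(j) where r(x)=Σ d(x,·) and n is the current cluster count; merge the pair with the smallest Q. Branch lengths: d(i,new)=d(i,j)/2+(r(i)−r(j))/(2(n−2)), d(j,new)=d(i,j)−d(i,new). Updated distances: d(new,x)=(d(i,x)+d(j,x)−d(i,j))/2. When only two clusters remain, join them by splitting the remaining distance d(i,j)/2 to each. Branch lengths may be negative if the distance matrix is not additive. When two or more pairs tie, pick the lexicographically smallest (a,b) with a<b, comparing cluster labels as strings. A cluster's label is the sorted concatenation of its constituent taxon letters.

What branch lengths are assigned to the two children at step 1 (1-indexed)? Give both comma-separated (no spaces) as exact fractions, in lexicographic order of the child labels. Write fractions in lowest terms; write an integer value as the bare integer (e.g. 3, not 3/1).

-7/4,35/4

step 1: merge (D,P) at d=7, Q=-79; branch lengths D→-7/4, P→35/4; new cluster DP
  updated: d(DP,L)=12, d(DP,M)=41/2
step 2: merge (DP,L) at d=12, Q=-99/2; branch lengths DP→31/4, L→17/4; new cluster DLP
  updated: d(DLP,M)=51/4
step 3: merge (DLP,M) at d=51/4; branch lengths DLP→51/8, M→51/8; new cluster DLMP
final tree: (((D:-7/4,P:35/4):31/4,L:17/4):51/8,M:51/8)
total length: 127/4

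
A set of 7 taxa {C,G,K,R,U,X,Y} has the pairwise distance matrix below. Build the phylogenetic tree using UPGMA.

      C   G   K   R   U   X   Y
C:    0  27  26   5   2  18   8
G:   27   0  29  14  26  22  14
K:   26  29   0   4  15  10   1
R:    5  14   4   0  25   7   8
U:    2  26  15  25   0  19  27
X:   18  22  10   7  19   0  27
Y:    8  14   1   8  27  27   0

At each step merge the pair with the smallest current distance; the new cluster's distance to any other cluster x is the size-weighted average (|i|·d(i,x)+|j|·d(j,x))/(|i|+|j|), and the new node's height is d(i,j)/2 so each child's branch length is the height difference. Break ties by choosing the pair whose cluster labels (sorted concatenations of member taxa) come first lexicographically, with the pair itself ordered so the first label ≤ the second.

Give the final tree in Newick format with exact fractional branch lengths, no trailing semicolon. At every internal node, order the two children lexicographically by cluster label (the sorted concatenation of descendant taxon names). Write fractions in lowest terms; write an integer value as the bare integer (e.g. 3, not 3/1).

1. join K+Y (d=1) ⇒ KY; edges |K|=1/2, |Y|=1/2
  updated: d(C,KY)=17, d(G,KY)=43/2, d(KY,R)=6, d(KY,U)=21, d(KY,X)=37/2
2. join C+U (d=2) ⇒ CU; edges |C|=1, |U|=1
  updated: d(CU,G)=53/2, d(CU,KY)=19, d(CU,R)=15, d(CU,X)=37/2
3. join KY+R (d=6) ⇒ KRY; edges |KY|=5/2, |R|=3
  updated: d(CU,KRY)=53/3, d(G,KRY)=19, d(KRY,X)=44/3
4. join KRY+X (d=44/3) ⇒ KRXY; edges |KRY|=13/3, |X|=22/3
  updated: d(CU,KRXY)=143/8, d(G,KRXY)=79/4
5. join CU+KRXY (d=143/8) ⇒ CKRUXY; edges |CU|=127/16, |KRXY|=77/48
  updated: d(CKRUXY,G)=22
6. join CKRUXY+G (d=22) ⇒ CGKRUXY; edges |CKRUXY|=33/16, |G|=11
final tree: (((C:1,U:1):127/16,(((K:1/2,Y:1/2):5/2,R:3):13/3,X:22/3):77/48):33/16,G:11)
total length: 2053/48

(((C:1,U:1):127/16,(((K:1/2,Y:1/2):5/2,R:3):13/3,X:22/3):77/48):33/16,G:11)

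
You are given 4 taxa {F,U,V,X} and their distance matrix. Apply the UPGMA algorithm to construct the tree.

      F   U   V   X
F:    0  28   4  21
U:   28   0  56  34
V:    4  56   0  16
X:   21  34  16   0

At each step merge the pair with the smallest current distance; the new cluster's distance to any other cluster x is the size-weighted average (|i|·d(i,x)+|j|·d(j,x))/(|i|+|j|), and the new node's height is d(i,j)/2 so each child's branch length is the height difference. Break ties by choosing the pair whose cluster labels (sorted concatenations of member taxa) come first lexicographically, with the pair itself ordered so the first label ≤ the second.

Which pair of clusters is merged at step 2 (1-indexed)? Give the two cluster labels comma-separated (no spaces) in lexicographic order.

iteration 1: select F,V (d=4); attach at lengths (2, 2); label the merged cluster FV
  updated: d(FV,U)=42, d(FV,X)=37/2
iteration 2: select FV,X (d=37/2); attach at lengths (29/4, 37/4); label the merged cluster FVX
  updated: d(FVX,U)=118/3
iteration 3: select FVX,U (d=118/3); attach at lengths (125/12, 59/3); label the merged cluster FUVX
final tree: (((F:2,V:2):29/4,X:37/4):125/12,U:59/3)
total length: 607/12

FV,X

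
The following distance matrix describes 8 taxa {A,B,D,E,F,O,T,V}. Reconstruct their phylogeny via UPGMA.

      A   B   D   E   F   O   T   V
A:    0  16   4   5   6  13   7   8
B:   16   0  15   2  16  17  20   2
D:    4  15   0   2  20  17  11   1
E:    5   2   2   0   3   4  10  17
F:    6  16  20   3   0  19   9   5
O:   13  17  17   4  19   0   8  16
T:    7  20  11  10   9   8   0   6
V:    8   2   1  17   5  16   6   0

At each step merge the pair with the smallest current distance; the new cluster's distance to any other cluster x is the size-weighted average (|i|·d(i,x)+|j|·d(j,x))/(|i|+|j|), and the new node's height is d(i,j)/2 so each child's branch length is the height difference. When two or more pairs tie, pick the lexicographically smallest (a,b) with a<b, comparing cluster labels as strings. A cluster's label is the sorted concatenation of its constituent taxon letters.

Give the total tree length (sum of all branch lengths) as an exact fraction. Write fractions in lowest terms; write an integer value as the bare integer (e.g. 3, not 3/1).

5371/168

step 1: merge (D,V) at d=1; branch lengths D→1/2, V→1/2; new cluster DV
  updated: d(A,DV)=6, d(B,DV)=17/2, d(DV,E)=19/2, d(DV,F)=25/2, d(DV,O)=33/2, d(DV,T)=17/2
step 2: merge (B,E) at d=2; branch lengths B→1, E→1; new cluster BE
  updated: d(A,BE)=21/2, d(BE,DV)=9, d(BE,F)=19/2, d(BE,O)=21/2, d(BE,T)=15
step 3: merge (A,DV) at d=6; branch lengths A→3, DV→5/2; new cluster ADV
  updated: d(ADV,BE)=19/2, d(ADV,F)=31/3, d(ADV,O)=46/3, d(ADV,T)=8
step 4: merge (ADV,T) at d=8; branch lengths ADV→1, T→4; new cluster ADTV
  updated: d(ADTV,BE)=87/8, d(ADTV,F)=10, d(ADTV,O)=27/2
step 5: merge (BE,F) at d=19/2; branch lengths BE→15/4, F→19/4; new cluster BEF
  updated: d(ADTV,BEF)=127/12, d(BEF,O)=40/3
step 6: merge (ADTV,BEF) at d=127/12; branch lengths ADTV→31/24, BEF→13/24; new cluster ABDEFTV
  updated: d(ABDEFTV,O)=94/7
step 7: merge (ABDEFTV,O) at d=94/7; branch lengths ABDEFTV→239/168, O→47/7; new cluster ABDEFOTV
final tree: ((((A:3,(D:1/2,V:1/2):5/2):1,T:4):31/24,((B:1,E:1):15/4,F:19/4):13/24):239/168,O:47/7)
total length: 5371/168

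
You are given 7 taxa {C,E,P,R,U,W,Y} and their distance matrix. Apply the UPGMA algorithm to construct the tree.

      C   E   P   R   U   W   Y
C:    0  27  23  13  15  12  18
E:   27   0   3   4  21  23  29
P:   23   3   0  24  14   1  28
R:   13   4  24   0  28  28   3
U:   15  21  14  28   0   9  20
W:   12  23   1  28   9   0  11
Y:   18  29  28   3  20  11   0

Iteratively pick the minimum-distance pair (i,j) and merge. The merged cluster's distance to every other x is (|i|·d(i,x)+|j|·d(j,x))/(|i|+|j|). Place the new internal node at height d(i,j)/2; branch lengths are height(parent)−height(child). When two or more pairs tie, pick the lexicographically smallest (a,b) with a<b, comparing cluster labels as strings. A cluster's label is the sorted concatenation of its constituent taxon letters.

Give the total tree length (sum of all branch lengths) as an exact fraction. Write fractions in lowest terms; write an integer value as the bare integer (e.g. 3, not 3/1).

iteration 1: select P,W (d=1); attach at lengths (1/2, 1/2); label the merged cluster PW
  updated: d(C,PW)=35/2, d(E,PW)=13, d(PW,R)=26, d(PW,U)=23/2, d(PW,Y)=39/2
iteration 2: select R,Y (d=3); attach at lengths (3/2, 3/2); label the merged cluster RY
  updated: d(C,RY)=31/2, d(E,RY)=33/2, d(PW,RY)=91/4, d(RY,U)=24
iteration 3: select PW,U (d=23/2); attach at lengths (21/4, 23/4); label the merged cluster PUW
  updated: d(C,PUW)=50/3, d(E,PUW)=47/3, d(PUW,RY)=139/6
iteration 4: select C,RY (d=31/2); attach at lengths (31/4, 25/4); label the merged cluster CRY
  updated: d(CRY,E)=20, d(CRY,PUW)=21
iteration 5: select E,PUW (d=47/3); attach at lengths (47/6, 25/12); label the merged cluster EPUW
  updated: d(CRY,EPUW)=83/4
iteration 6: select CRY,EPUW (d=83/4); attach at lengths (21/8, 61/24); label the merged cluster CEPRUWY
final tree: ((C:31/4,(R:3/2,Y:3/2):25/4):21/8,(E:47/6,((P:1/2,W:1/2):21/4,U:23/4):25/12):61/24)
total length: 529/12

529/12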